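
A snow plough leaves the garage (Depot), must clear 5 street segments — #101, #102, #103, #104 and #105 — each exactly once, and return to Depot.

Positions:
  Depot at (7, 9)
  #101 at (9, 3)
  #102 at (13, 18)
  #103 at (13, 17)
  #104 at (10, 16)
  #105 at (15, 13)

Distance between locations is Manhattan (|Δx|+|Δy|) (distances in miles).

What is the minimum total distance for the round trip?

Minimum total distance: 46 miles.

Depot → #101 → #102 → #103 → #104 → #105 → Depot: 8+19+1+4+8+12 = 52
Depot → #101 → #102 → #103 → #105 → #104 → Depot: 8+19+1+6+8+10 = 52
Depot → #101 → #102 → #104 → #103 → #105 → Depot: 8+19+5+4+6+12 = 54
Depot → #101 → #102 → #104 → #105 → #103 → Depot: 8+19+5+8+6+14 = 60
Depot → #101 → #102 → #105 → #103 → #104 → Depot: 8+19+7+6+4+10 = 54
Depot → #101 → #102 → #105 → #104 → #103 → Depot: 8+19+7+8+4+14 = 60
Depot → #101 → #103 → #102 → #104 → #105 → Depot: 8+18+1+5+8+12 = 52
Depot → #101 → #103 → #102 → #105 → #104 → Depot: 8+18+1+7+8+10 = 52
Depot → #101 → #103 → #104 → #102 → #105 → Depot: 8+18+4+5+7+12 = 54
Depot → #101 → #103 → #104 → #105 → #102 → Depot: 8+18+4+8+7+15 = 60
Depot → #101 → #103 → #105 → #102 → #104 → Depot: 8+18+6+7+5+10 = 54
Depot → #101 → #103 → #105 → #104 → #102 → Depot: 8+18+6+8+5+15 = 60
Depot → #101 → #104 → #102 → #103 → #105 → Depot: 8+14+5+1+6+12 = 46
Depot → #101 → #104 → #102 → #105 → #103 → Depot: 8+14+5+7+6+14 = 54
… (46 more)
The minimum is 46.
One optimal route: Depot → #101 → #104 → #102 → #103 → #105 → Depot (or its reverse).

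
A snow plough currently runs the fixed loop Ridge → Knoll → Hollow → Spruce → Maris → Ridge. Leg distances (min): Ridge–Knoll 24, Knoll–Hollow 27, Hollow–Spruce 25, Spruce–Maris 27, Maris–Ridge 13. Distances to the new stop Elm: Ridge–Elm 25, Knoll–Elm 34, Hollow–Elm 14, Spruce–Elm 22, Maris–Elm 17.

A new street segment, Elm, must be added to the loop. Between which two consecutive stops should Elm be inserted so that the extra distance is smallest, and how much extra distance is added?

Adding 11 min by placing Elm on the Hollow–Spruce leg.

Insertion cost between consecutive stops i–j is d(i,Elm) + d(Elm,j) − d(i,j):
  between Ridge and Knoll: 25 + 34 − 24 = 35
  between Knoll and Hollow: 34 + 14 − 27 = 21
  between Hollow and Spruce: 14 + 22 − 25 = 11
  between Spruce and Maris: 22 + 17 − 27 = 12
  between Maris and Ridge: 17 + 25 − 13 = 29
Cheapest insertion is between Hollow and Spruce, adding 11.
New total = 116 + 11 = 127.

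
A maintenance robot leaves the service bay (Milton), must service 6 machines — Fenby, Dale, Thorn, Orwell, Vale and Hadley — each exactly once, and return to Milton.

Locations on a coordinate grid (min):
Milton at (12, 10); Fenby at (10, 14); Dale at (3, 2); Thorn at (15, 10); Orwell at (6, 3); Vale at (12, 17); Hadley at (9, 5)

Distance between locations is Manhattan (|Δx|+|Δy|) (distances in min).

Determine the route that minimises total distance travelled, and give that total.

Minimum total distance: 54 min.

There are 360 distinct closed tours to check (reversals are equivalent).
Milton-Fenby-Dale-Thorn-Orwell-Vale-Hadley-Milton: 6+19+20+16+20+15+8 = 104
Milton-Fenby-Dale-Thorn-Orwell-Hadley-Vale-Milton: 6+19+20+16+5+15+7 = 88
Milton-Fenby-Dale-Thorn-Vale-Orwell-Hadley-Milton: 6+19+20+10+20+5+8 = 88
Milton-Fenby-Dale-Thorn-Vale-Hadley-Orwell-Milton: 6+19+20+10+15+5+13 = 88
Milton-Fenby-Dale-Thorn-Hadley-Orwell-Vale-Milton: 6+19+20+11+5+20+7 = 88
Milton-Fenby-Dale-Thorn-Hadley-Vale-Orwell-Milton: 6+19+20+11+15+20+13 = 104
Milton-Fenby-Dale-Orwell-Thorn-Vale-Hadley-Milton: 6+19+4+16+10+15+8 = 78
Milton-Fenby-Dale-Orwell-Thorn-Hadley-Vale-Milton: 6+19+4+16+11+15+7 = 78
… (352 more)
Milton-Dale-Orwell-Hadley-Fenby-Vale-Thorn-Milton: 17+4+5+10+5+10+3 = 54  ← best
The minimum is 54.
One optimal route: Milton → Dale → Orwell → Hadley → Fenby → Vale → Thorn → Milton (or its reverse).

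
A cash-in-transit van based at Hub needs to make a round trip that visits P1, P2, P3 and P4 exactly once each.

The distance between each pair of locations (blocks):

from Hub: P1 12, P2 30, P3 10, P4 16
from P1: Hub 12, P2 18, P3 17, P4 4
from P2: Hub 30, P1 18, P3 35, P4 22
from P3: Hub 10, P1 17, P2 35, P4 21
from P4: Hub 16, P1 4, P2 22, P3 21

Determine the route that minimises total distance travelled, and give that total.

There are 12 distinct closed tours to check (reversals are equivalent).
Hub → P1 → P2 → P3 → P4 → Hub: 12+18+35+21+16 = 102
Hub → P1 → P2 → P4 → P3 → Hub: 12+18+22+21+10 = 83
Hub → P1 → P3 → P2 → P4 → Hub: 12+17+35+22+16 = 102
Hub → P1 → P3 → P4 → P2 → Hub: 12+17+21+22+30 = 102
Hub → P1 → P4 → P2 → P3 → Hub: 12+4+22+35+10 = 83
Hub → P1 → P4 → P3 → P2 → Hub: 12+4+21+35+30 = 102
Hub → P2 → P1 → P3 → P4 → Hub: 30+18+17+21+16 = 102
Hub → P2 → P1 → P4 → P3 → Hub: 30+18+4+21+10 = 83
Hub → P2 → P3 → P1 → P4 → Hub: 30+35+17+4+16 = 102
Hub → P2 → P4 → P1 → P3 → Hub: 30+22+4+17+10 = 83
Hub → P3 → P1 → P2 → P4 → Hub: 10+17+18+22+16 = 83
Hub → P3 → P2 → P1 → P4 → Hub: 10+35+18+4+16 = 83
The minimum is 83.
One optimal route: Hub → P1 → P2 → P4 → P3 → Hub (or its reverse).

Shortest round trip = 83 blocks.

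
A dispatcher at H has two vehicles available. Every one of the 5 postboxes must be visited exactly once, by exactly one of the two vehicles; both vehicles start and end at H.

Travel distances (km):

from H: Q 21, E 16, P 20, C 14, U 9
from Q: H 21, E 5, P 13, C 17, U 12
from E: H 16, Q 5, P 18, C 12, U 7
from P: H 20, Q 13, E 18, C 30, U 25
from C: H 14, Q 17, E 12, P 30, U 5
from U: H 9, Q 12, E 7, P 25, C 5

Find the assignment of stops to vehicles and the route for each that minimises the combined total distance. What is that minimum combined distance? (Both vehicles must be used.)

82 km — the smallest possible combined total.

Try each way of splitting the stops between the two vehicles (each non-empty) and, for each split, find the best tour for each vehicle:
  {Q} + {E, P, C, U}: 42 + 64 = 106
  {E} + {Q, P, C, U}: 32 + 64 = 96
  {Q, E} + {P, C, U}: 42 + 64 = 106
  {P} + {Q, E, C, U}: 40 + 52 = 92
  {Q, P} + {E, C, U}: 54 + 42 = 96
  {E, P} + {Q, C, U}: 54 + 52 = 106
  … (15 splits in total)
  {Q, E, P} + {C, U}: 54 + 28 = 82  ← best
Best: vehicle 1 H → E → Q → P → H = 54; vehicle 2 H → C → U → H = 28; combined 82.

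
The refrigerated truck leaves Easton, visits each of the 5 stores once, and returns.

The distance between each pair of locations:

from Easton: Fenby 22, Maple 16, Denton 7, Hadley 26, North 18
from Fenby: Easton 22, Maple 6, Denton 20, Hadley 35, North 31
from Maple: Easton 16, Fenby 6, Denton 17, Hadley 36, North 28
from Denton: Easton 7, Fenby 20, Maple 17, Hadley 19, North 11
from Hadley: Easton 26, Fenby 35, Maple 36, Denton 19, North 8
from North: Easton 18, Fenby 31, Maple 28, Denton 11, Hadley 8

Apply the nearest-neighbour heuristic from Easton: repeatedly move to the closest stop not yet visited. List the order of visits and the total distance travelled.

Total distance 83 via the nearest-neighbour route Easton → Denton → North → Hadley → Fenby → Maple → Easton.

At Easton the remaining stops are Denton 7, Maple 16, North 18, Fenby 22, Hadley 26; go to Denton.
At Denton the remaining stops are North 11, Maple 17, Hadley 19, Fenby 20; go to North.
At North the remaining stops are Hadley 8, Maple 28, Fenby 31; go to Hadley.
At Hadley the remaining stops are Fenby 35, Maple 36; go to Fenby.
At Fenby the remaining stops are Maple 6; go to Maple.
Return Maple→Easton: 16.
Total = 7 + 11 + 8 + 35 + 6 + 16 = 83.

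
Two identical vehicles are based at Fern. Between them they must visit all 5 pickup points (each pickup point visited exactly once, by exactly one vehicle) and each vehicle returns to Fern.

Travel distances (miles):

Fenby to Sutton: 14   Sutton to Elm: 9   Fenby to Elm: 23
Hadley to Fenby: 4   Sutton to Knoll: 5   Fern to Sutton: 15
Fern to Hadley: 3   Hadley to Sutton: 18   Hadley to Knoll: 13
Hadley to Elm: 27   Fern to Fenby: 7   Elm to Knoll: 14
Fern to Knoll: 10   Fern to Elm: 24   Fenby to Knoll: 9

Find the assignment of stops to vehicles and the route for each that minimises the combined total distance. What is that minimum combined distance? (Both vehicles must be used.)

60 miles — the smallest possible combined total.

There are 2^4 − 1 = 15 ways to divide the 5 stops into two non-empty groups. For each, the best each vehicle can do is its own shortest tour through its group:
  {Hadley} + {Fenby, Sutton, Elm, Knoll}: 6 + 54 = 60
  {Fenby} + {Hadley, Sutton, Elm, Knoll}: 14 + 54 = 68
  {Hadley, Fenby} + {Sutton, Elm, Knoll}: 14 + 48 = 62
  {Sutton} + {Hadley, Fenby, Elm, Knoll}: 30 + 54 = 84
  {Hadley, Sutton} + {Fenby, Elm, Knoll}: 36 + 54 = 90
  {Fenby, Sutton} + {Hadley, Elm, Knoll}: 36 + 54 = 90
  … (15 splits in total)
Best: vehicle 1 Fern → Hadley → Fern = 6; vehicle 2 Fern → Fenby → Sutton → Elm → Knoll → Fern = 54; combined 60.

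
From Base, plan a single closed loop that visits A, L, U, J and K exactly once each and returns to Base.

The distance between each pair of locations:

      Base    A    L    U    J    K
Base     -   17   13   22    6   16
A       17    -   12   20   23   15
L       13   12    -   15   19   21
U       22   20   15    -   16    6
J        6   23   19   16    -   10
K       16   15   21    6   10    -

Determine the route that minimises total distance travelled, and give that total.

Minimum total distance: 66.

With 5 stops there are 5!/2 = 60 distinct round trips (a route and its reverse cost the same).
Base-A-L-U-J-K-Base: 17+12+15+16+10+16 = 86
Base-A-L-U-K-J-Base: 17+12+15+6+10+6 = 66
Base-A-L-J-U-K-Base: 17+12+19+16+6+16 = 86
Base-A-L-J-K-U-Base: 17+12+19+10+6+22 = 86
Base-A-L-K-U-J-Base: 17+12+21+6+16+6 = 78
Base-A-L-K-J-U-Base: 17+12+21+10+16+22 = 98
Base-A-U-L-J-K-Base: 17+20+15+19+10+16 = 97
Base-A-U-L-K-J-Base: 17+20+15+21+10+6 = 89
Base-A-U-J-L-K-Base: 17+20+16+19+21+16 = 109
Base-A-U-J-K-L-Base: 17+20+16+10+21+13 = 97
Base-A-U-K-L-J-Base: 17+20+6+21+19+6 = 89
Base-A-U-K-J-L-Base: 17+20+6+10+19+13 = 85
Base-A-J-L-U-K-Base: 17+23+19+15+6+16 = 96
Base-A-J-L-K-U-Base: 17+23+19+21+6+22 = 108
… (46 more)
The minimum is 66.
One optimal route: Base → A → L → U → K → J → Base (or its reverse).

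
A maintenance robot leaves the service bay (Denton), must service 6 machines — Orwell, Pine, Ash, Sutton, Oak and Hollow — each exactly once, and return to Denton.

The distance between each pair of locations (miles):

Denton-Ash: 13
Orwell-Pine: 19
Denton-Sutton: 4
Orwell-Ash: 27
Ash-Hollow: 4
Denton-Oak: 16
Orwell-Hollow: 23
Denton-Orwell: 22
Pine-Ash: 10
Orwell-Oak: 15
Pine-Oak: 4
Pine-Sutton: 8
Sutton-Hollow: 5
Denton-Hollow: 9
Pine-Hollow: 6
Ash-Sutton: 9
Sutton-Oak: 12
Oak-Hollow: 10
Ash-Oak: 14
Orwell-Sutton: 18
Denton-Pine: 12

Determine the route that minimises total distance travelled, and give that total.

64 miles — the shortest possible round trip.

There are 360 distinct closed tours to check (reversals are equivalent).
Denton→Orwell→Pine→Ash→Sutton→Oak→Hollow→Denton: 22+19+10+9+12+10+9 = 91
Denton→Orwell→Pine→Ash→Sutton→Hollow→Oak→Denton: 22+19+10+9+5+10+16 = 91
Denton→Orwell→Pine→Ash→Oak→Sutton→Hollow→Denton: 22+19+10+14+12+5+9 = 91
Denton→Orwell→Pine→Ash→Oak→Hollow→Sutton→Denton: 22+19+10+14+10+5+4 = 84
Denton→Orwell→Pine→Ash→Hollow→Sutton→Oak→Denton: 22+19+10+4+5+12+16 = 88
Denton→Orwell→Pine→Ash→Hollow→Oak→Sutton→Denton: 22+19+10+4+10+12+4 = 81
Denton→Orwell→Pine→Sutton→Ash→Oak→Hollow→Denton: 22+19+8+9+14+10+9 = 91
Denton→Orwell→Pine→Sutton→Ash→Hollow→Oak→Denton: 22+19+8+9+4+10+16 = 88
… (352 more)
Denton→Orwell→Oak→Pine→Ash→Hollow→Sutton→Denton: 22+15+4+10+4+5+4 = 64  ← best
The minimum is 64.
One optimal route: Denton → Orwell → Oak → Pine → Ash → Hollow → Sutton → Denton (or its reverse).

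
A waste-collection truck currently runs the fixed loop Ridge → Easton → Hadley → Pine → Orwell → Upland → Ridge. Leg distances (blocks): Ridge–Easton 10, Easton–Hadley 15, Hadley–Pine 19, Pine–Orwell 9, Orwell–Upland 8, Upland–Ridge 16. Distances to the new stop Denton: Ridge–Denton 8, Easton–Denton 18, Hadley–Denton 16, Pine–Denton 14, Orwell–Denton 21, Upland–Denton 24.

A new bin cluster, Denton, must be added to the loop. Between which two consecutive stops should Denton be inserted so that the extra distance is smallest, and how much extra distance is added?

Insertion cost between consecutive stops i–j is d(i,Denton) + d(Denton,j) − d(i,j):
  between Ridge and Easton: 8 + 18 − 10 = 16
  between Easton and Hadley: 18 + 16 − 15 = 19
  between Hadley and Pine: 16 + 14 − 19 = 11
  between Pine and Orwell: 14 + 21 − 9 = 26
  between Orwell and Upland: 21 + 24 − 8 = 37
  between Upland and Ridge: 24 + 8 − 16 = 16
Cheapest insertion is between Hadley and Pine, adding 11.
New total = 77 + 11 = 88.

Minimum extra distance: 11 blocks, inserting Denton between Hadley and Pine.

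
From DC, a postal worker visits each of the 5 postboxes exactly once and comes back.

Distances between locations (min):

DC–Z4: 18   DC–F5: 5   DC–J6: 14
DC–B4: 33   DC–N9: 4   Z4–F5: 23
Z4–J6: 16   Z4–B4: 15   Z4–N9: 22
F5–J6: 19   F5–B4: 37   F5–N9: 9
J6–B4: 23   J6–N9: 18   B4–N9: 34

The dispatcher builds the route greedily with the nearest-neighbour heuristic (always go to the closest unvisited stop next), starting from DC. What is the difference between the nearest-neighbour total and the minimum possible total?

DC: N9=4, F5=5, J6=14, Z4=18, B4=33 ⇒ N9
N9: F5=9, J6=18, Z4=22, B4=34 ⇒ F5
F5: J6=19, Z4=23, B4=37 ⇒ J6
J6: Z4=16, B4=23 ⇒ Z4
Z4: B4=15 ⇒ B4
NN route DC → N9 → F5 → J6 → Z4 → B4 → DC costs 96.
Optimal: DC → Z4 → B4 → J6 → F5 → N9 → DC costs 88 (by enumerating all 60 distinct tours).
Excess = 96 − 88 = 8.

8 min longer than the optimal tour.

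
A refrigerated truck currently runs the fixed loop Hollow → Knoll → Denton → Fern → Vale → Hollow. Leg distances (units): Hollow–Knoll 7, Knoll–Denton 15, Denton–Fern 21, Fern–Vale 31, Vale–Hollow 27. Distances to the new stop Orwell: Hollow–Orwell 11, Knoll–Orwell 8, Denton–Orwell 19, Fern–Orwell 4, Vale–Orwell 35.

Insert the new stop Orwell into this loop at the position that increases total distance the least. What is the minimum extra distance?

+2 — insert Orwell between Denton and Fern.

Insertion cost between consecutive stops i–j is d(i,Orwell) + d(Orwell,j) − d(i,j):
  between Hollow and Knoll: 11 + 8 − 7 = 12
  between Knoll and Denton: 8 + 19 − 15 = 12
  between Denton and Fern: 19 + 4 − 21 = 2
  between Fern and Vale: 4 + 35 − 31 = 8
  between Vale and Hollow: 35 + 11 − 27 = 19
Cheapest insertion is between Denton and Fern, adding 2.
New total = 101 + 2 = 103.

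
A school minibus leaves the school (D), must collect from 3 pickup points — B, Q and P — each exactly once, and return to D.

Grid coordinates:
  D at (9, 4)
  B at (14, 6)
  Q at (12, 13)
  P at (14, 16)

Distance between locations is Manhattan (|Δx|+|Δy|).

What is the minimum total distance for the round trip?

D → B → Q → P → D: 7+9+5+17 = 38
D → B → P → Q → D: 7+10+5+12 = 34
D → Q → B → P → D: 12+9+10+17 = 48
The minimum is 34.
One optimal route: D → B → P → Q → D (or its reverse).

Minimum total distance: 34.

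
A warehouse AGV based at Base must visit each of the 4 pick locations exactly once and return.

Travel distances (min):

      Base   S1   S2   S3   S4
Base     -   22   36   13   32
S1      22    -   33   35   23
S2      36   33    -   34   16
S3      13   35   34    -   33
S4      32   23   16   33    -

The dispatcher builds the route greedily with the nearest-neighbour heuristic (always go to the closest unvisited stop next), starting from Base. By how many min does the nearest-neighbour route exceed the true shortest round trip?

Base: S3=13, S1=22, S4=32, S2=36 ⇒ S3
S3: S4=33, S2=34, S1=35 ⇒ S4
S4: S2=16, S1=23 ⇒ S2
S2: S1=33 ⇒ S1
NN route Base → S3 → S4 → S2 → S1 → Base costs 117.
Optimal: Base → S1 → S4 → S2 → S3 → Base costs 108 (by enumerating all 12 distinct tours).
Excess = 117 − 108 = 9.

Excess over optimum: 9 min.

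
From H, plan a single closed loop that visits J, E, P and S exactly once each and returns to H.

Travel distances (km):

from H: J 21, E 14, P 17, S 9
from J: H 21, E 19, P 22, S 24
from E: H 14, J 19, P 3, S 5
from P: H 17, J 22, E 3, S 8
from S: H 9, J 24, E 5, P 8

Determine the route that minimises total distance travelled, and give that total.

Minimum total distance: 60 km.

There are 12 distinct closed tours to check (reversals are equivalent).
H-J-E-P-S-H: 21+19+3+8+9 = 60
H-J-E-S-P-H: 21+19+5+8+17 = 70
H-J-P-E-S-H: 21+22+3+5+9 = 60
H-J-P-S-E-H: 21+22+8+5+14 = 70
H-J-S-E-P-H: 21+24+5+3+17 = 70
H-J-S-P-E-H: 21+24+8+3+14 = 70
H-E-J-P-S-H: 14+19+22+8+9 = 72
H-E-J-S-P-H: 14+19+24+8+17 = 82
H-E-P-J-S-H: 14+3+22+24+9 = 72
H-E-S-J-P-H: 14+5+24+22+17 = 82
H-P-J-E-S-H: 17+22+19+5+9 = 72
H-P-E-J-S-H: 17+3+19+24+9 = 72
The minimum is 60.
One optimal route: H → J → E → P → S → H (or its reverse).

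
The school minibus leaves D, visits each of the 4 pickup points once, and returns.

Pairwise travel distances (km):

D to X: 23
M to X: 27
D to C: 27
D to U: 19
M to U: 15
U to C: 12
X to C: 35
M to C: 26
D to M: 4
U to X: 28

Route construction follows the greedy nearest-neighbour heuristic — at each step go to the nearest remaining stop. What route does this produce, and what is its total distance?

At D the remaining stops are M 4, U 19, X 23, C 27; go to M.
At M the remaining stops are U 15, C 26, X 27; go to U.
At U the remaining stops are C 12, X 28; go to C.
At C the remaining stops are X 35; go to X.
Return X→D: 23.
Total = 4 + 15 + 12 + 35 + 23 = 89.

Nearest-neighbour total = 89 km; route D → M → U → C → X → D.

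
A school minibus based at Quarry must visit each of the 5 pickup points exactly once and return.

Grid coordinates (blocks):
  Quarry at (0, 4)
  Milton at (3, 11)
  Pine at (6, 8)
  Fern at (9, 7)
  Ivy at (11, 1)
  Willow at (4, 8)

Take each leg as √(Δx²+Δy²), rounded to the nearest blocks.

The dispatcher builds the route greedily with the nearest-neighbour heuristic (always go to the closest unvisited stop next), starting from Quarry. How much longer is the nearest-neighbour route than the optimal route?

5 blocks longer than the optimal tour.

From Quarry: Willow=6, Pine=7, Milton=8, Fern=9, Ivy=11 → choose Willow (6).
From Willow: Pine=2, Milton=3, Fern=5, Ivy=10 → choose Pine (2).
From Pine: Fern=3, Milton=4, Ivy=9 → choose Fern (3).
From Fern: Ivy=6, Milton=7 → choose Ivy (6).
From Ivy: Milton=13 → choose Milton (13).
NN route Quarry → Willow → Pine → Fern → Ivy → Milton → Quarry costs 38.
Optimal: Quarry → Milton → Willow → Pine → Fern → Ivy → Quarry costs 33 (by enumerating all 60 distinct tours).
Excess = 38 − 33 = 5.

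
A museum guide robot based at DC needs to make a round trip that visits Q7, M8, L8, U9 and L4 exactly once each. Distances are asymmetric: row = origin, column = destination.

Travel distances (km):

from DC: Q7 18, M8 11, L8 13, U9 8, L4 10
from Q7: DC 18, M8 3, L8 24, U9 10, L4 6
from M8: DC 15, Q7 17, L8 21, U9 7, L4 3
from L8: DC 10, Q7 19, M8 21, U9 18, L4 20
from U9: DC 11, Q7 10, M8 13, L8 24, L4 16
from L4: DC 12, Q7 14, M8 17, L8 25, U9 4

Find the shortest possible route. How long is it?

DC→Q7→M8→L8→U9→L4→DC: 18+3+21+18+16+12 = 88
DC→Q7→M8→L8→L4→U9→DC: 18+3+21+20+4+11 = 77
DC→Q7→M8→U9→L8→L4→DC: 18+3+7+24+20+12 = 84
DC→Q7→M8→U9→L4→L8→DC: 18+3+7+16+25+10 = 79
DC→Q7→M8→L4→L8→U9→DC: 18+3+3+25+18+11 = 78
DC→Q7→M8→L4→U9→L8→DC: 18+3+3+4+24+10 = 62
DC→Q7→L8→M8→U9→L4→DC: 18+24+21+7+16+12 = 98
DC→Q7→L8→M8→L4→U9→DC: 18+24+21+3+4+11 = 81
DC→Q7→L8→U9→M8→L4→DC: 18+24+18+13+3+12 = 88
DC→Q7→L8→U9→L4→M8→DC: 18+24+18+16+17+15 = 108
DC→Q7→L8→L4→M8→U9→DC: 18+24+20+17+7+11 = 97
DC→Q7→L8→L4→U9→M8→DC: 18+24+20+4+13+15 = 94
DC→Q7→U9→M8→L8→L4→DC: 18+10+13+21+20+12 = 94
DC→Q7→U9→M8→L4→L8→DC: 18+10+13+3+25+10 = 79
… (106 more)
DC→L8→Q7→M8→L4→U9→DC: 13+19+3+3+4+11 = 53  ← best
The minimum is 53.
One optimal route: DC → L8 → Q7 → M8 → L4 → U9 → DC.

Shortest round trip = 53 km.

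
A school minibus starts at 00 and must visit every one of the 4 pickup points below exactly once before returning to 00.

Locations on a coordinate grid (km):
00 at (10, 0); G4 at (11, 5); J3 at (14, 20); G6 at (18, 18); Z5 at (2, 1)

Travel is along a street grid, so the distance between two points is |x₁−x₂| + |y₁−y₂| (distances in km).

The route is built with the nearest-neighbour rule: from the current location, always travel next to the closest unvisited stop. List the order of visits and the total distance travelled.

Nearest-neighbour total = 82 km; route 00 → G4 → Z5 → J3 → G6 → 00.

From 00: distances to unvisited — G4=6, Z5=9, J3=24, G6=26. Nearest is G4 (6).
From G4: distances to unvisited — Z5=13, J3=18, G6=20. Nearest is Z5 (13).
From Z5: distances to unvisited — J3=31, G6=33. Nearest is J3 (31).
From J3: distances to unvisited — G6=6. Nearest is G6 (6).
Return G6→00: 26.
Total = 6 + 13 + 31 + 6 + 26 = 82.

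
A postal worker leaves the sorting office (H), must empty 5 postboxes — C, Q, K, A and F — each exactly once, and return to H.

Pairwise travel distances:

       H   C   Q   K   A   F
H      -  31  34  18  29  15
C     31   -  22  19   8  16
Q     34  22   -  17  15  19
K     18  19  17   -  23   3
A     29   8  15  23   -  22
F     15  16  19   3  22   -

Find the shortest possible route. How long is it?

There are 60 distinct closed tours to check (reversals are equivalent).
H→C→Q→K→A→F→H: 31+22+17+23+22+15 = 130
H→C→Q→K→F→A→H: 31+22+17+3+22+29 = 124
H→C→Q→A→K→F→H: 31+22+15+23+3+15 = 109
H→C→Q→A→F→K→H: 31+22+15+22+3+18 = 111
H→C→Q→F→K→A→H: 31+22+19+3+23+29 = 127
H→C→Q→F→A→K→H: 31+22+19+22+23+18 = 135
H→C→K→Q→A→F→H: 31+19+17+15+22+15 = 119
H→C→K→Q→F→A→H: 31+19+17+19+22+29 = 137
H→C→K→A→Q→F→H: 31+19+23+15+19+15 = 122
H→C→K→A→F→Q→H: 31+19+23+22+19+34 = 148
H→C→K→F→Q→A→H: 31+19+3+19+15+29 = 116
H→C→K→F→A→Q→H: 31+19+3+22+15+34 = 124
H→C→A→Q→K→F→H: 31+8+15+17+3+15 = 89
H→C→A→Q→F→K→H: 31+8+15+19+3+18 = 94
… (46 more)
The minimum is 89.
One optimal route: H → C → A → Q → K → F → H (or its reverse).

Shortest round trip = 89.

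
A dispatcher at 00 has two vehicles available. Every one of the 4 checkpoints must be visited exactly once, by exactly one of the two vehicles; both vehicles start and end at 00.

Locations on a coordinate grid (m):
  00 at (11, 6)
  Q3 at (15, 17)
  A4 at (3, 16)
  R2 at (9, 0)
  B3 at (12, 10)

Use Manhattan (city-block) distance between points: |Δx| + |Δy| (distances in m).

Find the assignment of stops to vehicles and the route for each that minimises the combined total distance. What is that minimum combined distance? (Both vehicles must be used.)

Minimum combined distance: 62 m.

Check every non-empty split of the stops between the two vehicles; for each half take its own optimal tour:
  {Q3} + {A4, R2, B3}: 30 + 50 = 80
  {A4} + {Q3, R2, B3}: 36 + 46 = 82
  {Q3, A4} + {R2, B3}: 46 + 26 = 72
  {R2} + {Q3, A4, B3}: 16 + 46 = 62
  {Q3, R2} + {A4, B3}: 46 + 38 = 84
  {A4, R2} + {Q3, B3}: 48 + 30 = 78
  … (7 splits in total)
Best: vehicle 1 00 → R2 → 00 = 16; vehicle 2 00 → A4 → Q3 → B3 → 00 = 46; combined 62.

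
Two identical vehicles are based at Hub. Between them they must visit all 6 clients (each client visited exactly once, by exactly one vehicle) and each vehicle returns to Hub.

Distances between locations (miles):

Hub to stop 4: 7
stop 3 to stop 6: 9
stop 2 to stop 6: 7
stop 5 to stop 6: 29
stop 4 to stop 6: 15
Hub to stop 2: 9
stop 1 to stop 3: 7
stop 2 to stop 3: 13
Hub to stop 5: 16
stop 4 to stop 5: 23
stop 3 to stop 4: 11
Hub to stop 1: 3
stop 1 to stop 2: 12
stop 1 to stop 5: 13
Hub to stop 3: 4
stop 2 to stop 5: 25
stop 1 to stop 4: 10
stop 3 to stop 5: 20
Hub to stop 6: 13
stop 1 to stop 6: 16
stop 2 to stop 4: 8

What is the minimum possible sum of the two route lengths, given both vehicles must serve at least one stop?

Check every non-empty split of the stops between the two vehicles; for each half take its own optimal tour:
  {stop 1} + {stop 2, stop 3, stop 4, stop 5, stop 6}: 6 + 67 = 73
  {stop 2} + {stop 1, stop 3, stop 4, stop 5, stop 6}: 18 + 67 = 85
  {stop 1, stop 2} + {stop 3, stop 4, stop 5, stop 6}: 24 + 67 = 91
  {stop 3} + {stop 1, stop 2, stop 4, stop 5, stop 6}: 8 + 67 = 75
  {stop 1, stop 3} + {stop 2, stop 4, stop 5, stop 6}: 14 + 67 = 81
  {stop 2, stop 3} + {stop 1, stop 4, stop 5, stop 6}: 26 + 67 = 93
  … (31 splits in total)
  {stop 1, stop 5} + {stop 2, stop 3, stop 4, stop 6}: 32 + 35 = 67  ← best
Best: vehicle 1 Hub → stop 1 → stop 5 → Hub = 32; vehicle 2 Hub → stop 3 → stop 6 → stop 2 → stop 4 → Hub = 35; combined 67.

67 miles — the smallest possible combined total.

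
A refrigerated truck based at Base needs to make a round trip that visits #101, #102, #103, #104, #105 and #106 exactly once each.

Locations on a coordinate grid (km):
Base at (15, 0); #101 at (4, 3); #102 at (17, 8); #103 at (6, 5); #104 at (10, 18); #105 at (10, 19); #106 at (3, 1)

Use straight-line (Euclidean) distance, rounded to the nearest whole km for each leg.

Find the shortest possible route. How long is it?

There are 360 distinct closed tours to check (reversals are equivalent).
Base - #101 - #102 - #103 - #104 - #105 - #106 - Base: 11+14+11+14+1+19+12 = 82
Base - #101 - #102 - #103 - #104 - #106 - #105 - Base: 11+14+11+14+18+19+20 = 107
Base - #101 - #102 - #103 - #105 - #104 - #106 - Base: 11+14+11+15+1+18+12 = 82
Base - #101 - #102 - #103 - #105 - #106 - #104 - Base: 11+14+11+15+19+18+19 = 107
Base - #101 - #102 - #103 - #106 - #104 - #105 - Base: 11+14+11+5+18+1+20 = 80
Base - #101 - #102 - #103 - #106 - #105 - #104 - Base: 11+14+11+5+19+1+19 = 80
Base - #101 - #102 - #104 - #103 - #105 - #106 - Base: 11+14+12+14+15+19+12 = 97
Base - #101 - #102 - #104 - #103 - #106 - #105 - Base: 11+14+12+14+5+19+20 = 95
… (352 more)
Base - #102 - #104 - #105 - #103 - #101 - #106 - Base: 8+12+1+15+3+2+12 = 53  ← best
The minimum is 53.
One optimal route: Base → #102 → #104 → #105 → #103 → #101 → #106 → Base (or its reverse).

Minimum total distance: 53 km.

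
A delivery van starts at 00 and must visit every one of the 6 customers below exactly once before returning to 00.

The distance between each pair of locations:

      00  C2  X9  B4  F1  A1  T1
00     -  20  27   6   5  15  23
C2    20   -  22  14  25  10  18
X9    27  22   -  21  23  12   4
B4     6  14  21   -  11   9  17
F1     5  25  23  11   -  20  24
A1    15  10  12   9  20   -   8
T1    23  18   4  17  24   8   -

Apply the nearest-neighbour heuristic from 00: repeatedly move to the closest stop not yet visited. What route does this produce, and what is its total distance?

Total distance 79 via the nearest-neighbour route 00 → F1 → B4 → A1 → T1 → X9 → C2 → 00.

From 00: distances to unvisited — F1=5, B4=6, A1=15, C2=20, T1=23, X9=27. Nearest is F1 (5).
From F1: distances to unvisited — B4=11, A1=20, X9=23, T1=24, C2=25. Nearest is B4 (11).
From B4: distances to unvisited — A1=9, C2=14, T1=17, X9=21. Nearest is A1 (9).
From A1: distances to unvisited — T1=8, C2=10, X9=12. Nearest is T1 (8).
From T1: distances to unvisited — X9=4, C2=18. Nearest is X9 (4).
From X9: distances to unvisited — C2=22. Nearest is C2 (22).
Return C2→00: 20.
Total = 5 + 11 + 9 + 8 + 4 + 22 + 20 = 79.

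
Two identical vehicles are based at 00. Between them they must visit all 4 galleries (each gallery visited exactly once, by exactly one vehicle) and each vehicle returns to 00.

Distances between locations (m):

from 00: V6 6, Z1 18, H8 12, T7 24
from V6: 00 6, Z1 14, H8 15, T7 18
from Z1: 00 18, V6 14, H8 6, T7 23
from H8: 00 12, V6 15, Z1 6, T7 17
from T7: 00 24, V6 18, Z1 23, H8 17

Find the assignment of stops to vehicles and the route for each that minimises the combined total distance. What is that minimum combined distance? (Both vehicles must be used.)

There are 2^3 − 1 = 7 ways to divide the 4 stops into two non-empty groups. For each, the best each vehicle can do is its own shortest tour through its group:
  {V6} + {Z1, H8, T7}: 12 + 65 = 77
  {Z1} + {V6, H8, T7}: 36 + 53 = 89
  {V6, Z1} + {H8, T7}: 38 + 53 = 91
  {H8} + {V6, Z1, T7}: 24 + 65 = 89
  {V6, H8} + {Z1, T7}: 33 + 65 = 98
  {Z1, H8} + {V6, T7}: 36 + 48 = 84
  … (7 splits in total)
Best: vehicle 1 00 → V6 → 00 = 12; vehicle 2 00 → Z1 → H8 → T7 → 00 = 65; combined 77.

Minimum combined distance: 77 m.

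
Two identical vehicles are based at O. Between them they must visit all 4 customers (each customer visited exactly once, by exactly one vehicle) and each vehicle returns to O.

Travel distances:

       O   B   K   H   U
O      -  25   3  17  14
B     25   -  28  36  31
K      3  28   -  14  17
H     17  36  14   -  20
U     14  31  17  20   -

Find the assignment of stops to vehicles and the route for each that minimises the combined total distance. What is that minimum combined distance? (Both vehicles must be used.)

Try each way of splitting the stops between the two vehicles (each non-empty) and, for each split, find the best tour for each vehicle:
  {B} + {K, H, U}: 50 + 51 = 101
  {K} + {B, H, U}: 6 + 93 = 99
  {B, K} + {H, U}: 56 + 51 = 107
  {H} + {B, K, U}: 34 + 76 = 110
  {B, H} + {K, U}: 78 + 34 = 112
  {K, H} + {B, U}: 34 + 70 = 104
  … (7 splits in total)
Best: vehicle 1 O → K → O = 6; vehicle 2 O → B → U → H → O = 93; combined 99.

99 — the smallest possible combined total.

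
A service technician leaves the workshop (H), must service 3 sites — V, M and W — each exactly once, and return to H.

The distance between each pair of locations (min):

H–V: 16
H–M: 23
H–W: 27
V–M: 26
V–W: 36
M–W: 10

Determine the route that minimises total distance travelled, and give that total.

There are 3 distinct closed tours to check (reversals are equivalent).
H → V → M → W → H: 16+26+10+27 = 79
H → V → W → M → H: 16+36+10+23 = 85
H → M → V → W → H: 23+26+36+27 = 112
The minimum is 79.
One optimal route: H → V → M → W → H (or its reverse).

Minimum total distance: 79 min.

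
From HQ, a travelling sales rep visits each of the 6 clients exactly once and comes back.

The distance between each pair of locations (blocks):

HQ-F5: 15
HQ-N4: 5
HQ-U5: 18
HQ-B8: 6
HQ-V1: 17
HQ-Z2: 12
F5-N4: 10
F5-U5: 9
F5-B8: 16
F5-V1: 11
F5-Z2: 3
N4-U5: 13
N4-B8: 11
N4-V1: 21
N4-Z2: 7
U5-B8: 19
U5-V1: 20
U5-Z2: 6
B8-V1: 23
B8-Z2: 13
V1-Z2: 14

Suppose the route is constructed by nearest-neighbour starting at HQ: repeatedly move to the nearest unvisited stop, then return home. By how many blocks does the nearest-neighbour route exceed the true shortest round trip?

16 blocks longer than the optimal tour.

From HQ: N4=5, B8=6, Z2=12, F5=15, V1=17, U5=18 → choose N4 (5).
From N4: Z2=7, F5=10, B8=11, U5=13, V1=21 → choose Z2 (7).
From Z2: F5=3, U5=6, B8=13, V1=14 → choose F5 (3).
From F5: U5=9, V1=11, B8=16 → choose U5 (9).
From U5: B8=19, V1=20 → choose B8 (19).
From B8: V1=23 → choose V1 (23).
NN route HQ → N4 → Z2 → F5 → U5 → B8 → V1 → HQ costs 83.
Optimal: HQ → N4 → U5 → Z2 → F5 → V1 → B8 → HQ costs 67 (by enumerating all 360 distinct tours).
Excess = 83 − 67 = 16.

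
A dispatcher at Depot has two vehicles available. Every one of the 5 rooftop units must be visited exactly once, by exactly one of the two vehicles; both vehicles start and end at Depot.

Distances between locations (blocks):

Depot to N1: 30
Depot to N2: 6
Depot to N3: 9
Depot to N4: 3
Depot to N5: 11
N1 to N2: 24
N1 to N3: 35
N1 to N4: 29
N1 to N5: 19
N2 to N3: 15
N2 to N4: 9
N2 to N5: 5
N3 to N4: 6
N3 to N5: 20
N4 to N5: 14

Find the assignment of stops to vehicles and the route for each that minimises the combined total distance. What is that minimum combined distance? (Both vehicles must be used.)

78 blocks — the smallest possible combined total.

Try each way of splitting the stops between the two vehicles (each non-empty) and, for each split, find the best tour for each vehicle:
  {N1} + {N2, N3, N4, N5}: 60 + 40 = 100
  {N2} + {N1, N3, N4, N5}: 12 + 74 = 86
  {N1, N2} + {N3, N4, N5}: 60 + 40 = 100
  {N3} + {N1, N2, N4, N5}: 18 + 62 = 80
  {N1, N3} + {N2, N4, N5}: 74 + 28 = 102
  {N2, N3} + {N1, N4, N5}: 30 + 62 = 92
  … (15 splits in total)
  {N3, N4} + {N1, N2, N5}: 18 + 60 = 78  ← best
Best: vehicle 1 Depot → N3 → N4 → Depot = 18; vehicle 2 Depot → N1 → N5 → N2 → Depot = 60; combined 78.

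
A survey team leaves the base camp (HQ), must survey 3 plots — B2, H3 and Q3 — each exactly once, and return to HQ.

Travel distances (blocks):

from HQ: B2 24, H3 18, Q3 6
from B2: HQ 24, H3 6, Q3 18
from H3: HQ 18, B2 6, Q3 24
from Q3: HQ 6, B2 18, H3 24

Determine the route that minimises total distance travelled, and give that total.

With 3 stops there are 3!/2 = 3 distinct round trips (a route and its reverse cost the same).
HQ - B2 - H3 - Q3 - HQ: 24+6+24+6 = 60
HQ - B2 - Q3 - H3 - HQ: 24+18+24+18 = 84
HQ - H3 - B2 - Q3 - HQ: 18+6+18+6 = 48
The minimum is 48.
One optimal route: HQ → H3 → B2 → Q3 → HQ (or its reverse).

Minimum total distance: 48 blocks.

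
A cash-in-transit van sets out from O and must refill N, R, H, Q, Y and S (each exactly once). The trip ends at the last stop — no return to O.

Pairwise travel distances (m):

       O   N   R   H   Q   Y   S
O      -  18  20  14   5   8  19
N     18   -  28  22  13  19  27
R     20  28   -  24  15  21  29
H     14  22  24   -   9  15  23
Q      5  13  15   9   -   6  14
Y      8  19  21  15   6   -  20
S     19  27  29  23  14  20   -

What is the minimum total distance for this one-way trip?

There are 6! = 720 possible orderings.
O → N → R → H → Q → Y → S: 18+28+24+9+6+20 = 105
O → N → R → H → Q → S → Y: 18+28+24+9+14+20 = 113
O → N → R → H → Y → Q → S: 18+28+24+15+6+14 = 105
O → N → R → H → Y → S → Q: 18+28+24+15+20+14 = 119
O → N → R → H → S → Q → Y: 18+28+24+23+14+6 = 113
O → N → R → H → S → Y → Q: 18+28+24+23+20+6 = 119
O → N → R → Q → H → Y → S: 18+28+15+9+15+20 = 105
O → N → R → Q → H → S → Y: 18+28+15+9+23+20 = 113
… (712 more)
O → Y → N → H → Q → S → R: 8+19+22+9+14+29 = 101  ← best
The minimum is 101.
One shortest path: O → Y → N → H → Q → S → R.

Shortest open route: 101 m.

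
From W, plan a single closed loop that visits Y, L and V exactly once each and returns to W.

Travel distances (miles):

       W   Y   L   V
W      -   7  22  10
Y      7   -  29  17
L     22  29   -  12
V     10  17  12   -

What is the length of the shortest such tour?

58 miles — the shortest possible round trip.

W→Y→L→V→W: 7+29+12+10 = 58
W→Y→V→L→W: 7+17+12+22 = 58
W→L→Y→V→W: 22+29+17+10 = 78
The minimum is 58.
One optimal route: W → Y → L → V → W (or its reverse).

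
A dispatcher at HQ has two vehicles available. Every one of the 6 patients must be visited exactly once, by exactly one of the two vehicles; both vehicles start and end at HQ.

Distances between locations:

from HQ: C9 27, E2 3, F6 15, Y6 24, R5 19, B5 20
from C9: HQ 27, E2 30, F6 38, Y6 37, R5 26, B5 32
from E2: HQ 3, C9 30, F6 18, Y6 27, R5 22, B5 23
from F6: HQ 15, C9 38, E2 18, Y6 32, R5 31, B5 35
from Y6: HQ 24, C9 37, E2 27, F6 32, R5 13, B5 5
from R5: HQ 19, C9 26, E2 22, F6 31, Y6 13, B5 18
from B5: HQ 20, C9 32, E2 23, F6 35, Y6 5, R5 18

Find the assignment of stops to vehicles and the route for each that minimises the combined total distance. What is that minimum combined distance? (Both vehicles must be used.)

123 — the smallest possible combined total.

Try each way of splitting the stops between the two vehicles (each non-empty) and, for each split, find the best tour for each vehicle:
  {C9} + {E2, F6, Y6, R5, B5}: 54 + 90 = 144
  {E2} + {C9, F6, Y6, R5, B5}: 6 + 117 = 123
  {C9, E2} + {F6, Y6, R5, B5}: 60 + 84 = 144
  {F6} + {C9, E2, Y6, R5, B5}: 30 + 97 = 127
  {C9, F6} + {E2, Y6, R5, B5}: 80 + 63 = 143
  {E2, F6} + {C9, Y6, R5, B5}: 36 + 91 = 127
  … (31 splits in total)
Best: vehicle 1 HQ → E2 → HQ = 6; vehicle 2 HQ → F6 → C9 → R5 → Y6 → B5 → HQ = 117; combined 123.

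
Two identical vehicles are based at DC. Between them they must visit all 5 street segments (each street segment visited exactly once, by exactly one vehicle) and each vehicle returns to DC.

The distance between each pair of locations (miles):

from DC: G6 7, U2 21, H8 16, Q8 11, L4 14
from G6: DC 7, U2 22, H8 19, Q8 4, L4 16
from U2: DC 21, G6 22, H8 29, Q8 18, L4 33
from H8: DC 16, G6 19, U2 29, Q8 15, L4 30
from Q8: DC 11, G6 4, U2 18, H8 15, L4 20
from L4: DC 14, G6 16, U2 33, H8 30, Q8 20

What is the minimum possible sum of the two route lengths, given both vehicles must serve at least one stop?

There are 2^4 − 1 = 15 ways to divide the 5 stops into two non-empty groups. For each, the best each vehicle can do is its own shortest tour through its group:
  {G6} + {U2, H8, Q8, L4}: 14 + 96 = 110
  {U2} + {G6, H8, Q8, L4}: 42 + 65 = 107
  {G6, U2} + {H8, Q8, L4}: 50 + 65 = 115
  {H8} + {G6, U2, Q8, L4}: 32 + 73 = 105
  {G6, H8} + {U2, Q8, L4}: 42 + 73 = 115
  {U2, H8} + {G6, Q8, L4}: 66 + 45 = 111
  … (15 splits in total)
  {G6, U2, H8, Q8} + {L4}: 74 + 28 = 102  ← best
Best: vehicle 1 DC → G6 → Q8 → U2 → H8 → DC = 74; vehicle 2 DC → L4 → DC = 28; combined 102.

Minimum combined distance: 102 miles.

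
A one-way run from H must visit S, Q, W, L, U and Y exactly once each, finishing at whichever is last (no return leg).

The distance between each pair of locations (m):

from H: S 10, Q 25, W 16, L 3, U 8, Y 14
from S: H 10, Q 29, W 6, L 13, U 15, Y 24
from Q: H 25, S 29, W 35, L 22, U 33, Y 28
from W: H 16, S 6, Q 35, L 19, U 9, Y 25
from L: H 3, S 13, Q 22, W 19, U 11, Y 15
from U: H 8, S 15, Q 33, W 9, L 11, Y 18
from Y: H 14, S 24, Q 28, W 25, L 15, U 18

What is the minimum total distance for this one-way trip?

There are 6! = 720 possible orderings.
H→S→Q→W→L→U→Y: 10+29+35+19+11+18 = 122
H→S→Q→W→L→Y→U: 10+29+35+19+15+18 = 126
H→S→Q→W→U→L→Y: 10+29+35+9+11+15 = 109
H→S→Q→W→U→Y→L: 10+29+35+9+18+15 = 116
H→S→Q→W→Y→L→U: 10+29+35+25+15+11 = 125
H→S→Q→W→Y→U→L: 10+29+35+25+18+11 = 128
H→S→Q→L→W→U→Y: 10+29+22+19+9+18 = 107
H→S→Q→L→W→Y→U: 10+29+22+19+25+18 = 123
… (712 more)
H→L→S→W→U→Y→Q: 3+13+6+9+18+28 = 77  ← best
The minimum is 77.
One shortest path: H → L → S → W → U → Y → Q.

77 m — the minimum one-way total.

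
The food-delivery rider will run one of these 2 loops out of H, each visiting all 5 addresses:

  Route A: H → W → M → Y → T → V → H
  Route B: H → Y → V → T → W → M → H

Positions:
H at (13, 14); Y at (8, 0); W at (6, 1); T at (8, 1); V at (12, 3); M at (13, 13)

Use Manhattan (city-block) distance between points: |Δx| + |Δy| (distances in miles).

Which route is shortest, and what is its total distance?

Route A: 20 + 19 + 18 + 1 + 6 + 12 = 76
Route B: 19 + 7 + 6 + 2 + 19 + 1 = 54

54 miles — Route B is the shortest.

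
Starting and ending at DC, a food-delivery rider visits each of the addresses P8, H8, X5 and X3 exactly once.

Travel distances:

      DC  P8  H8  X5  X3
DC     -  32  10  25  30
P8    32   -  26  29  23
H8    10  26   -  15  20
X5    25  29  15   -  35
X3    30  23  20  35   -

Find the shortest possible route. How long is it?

DC-P8-H8-X5-X3-DC: 32+26+15+35+30 = 138
DC-P8-H8-X3-X5-DC: 32+26+20+35+25 = 138
DC-P8-X5-H8-X3-DC: 32+29+15+20+30 = 126
DC-P8-X5-X3-H8-DC: 32+29+35+20+10 = 126
DC-P8-X3-H8-X5-DC: 32+23+20+15+25 = 115
DC-P8-X3-X5-H8-DC: 32+23+35+15+10 = 115
DC-H8-P8-X5-X3-DC: 10+26+29+35+30 = 130
DC-H8-P8-X3-X5-DC: 10+26+23+35+25 = 119
DC-H8-X5-P8-X3-DC: 10+15+29+23+30 = 107
DC-H8-X3-P8-X5-DC: 10+20+23+29+25 = 107
DC-X5-P8-H8-X3-DC: 25+29+26+20+30 = 130
DC-X5-H8-P8-X3-DC: 25+15+26+23+30 = 119
The minimum is 107.
One optimal route: DC → H8 → X5 → P8 → X3 → DC (or its reverse).

Minimum total distance: 107.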